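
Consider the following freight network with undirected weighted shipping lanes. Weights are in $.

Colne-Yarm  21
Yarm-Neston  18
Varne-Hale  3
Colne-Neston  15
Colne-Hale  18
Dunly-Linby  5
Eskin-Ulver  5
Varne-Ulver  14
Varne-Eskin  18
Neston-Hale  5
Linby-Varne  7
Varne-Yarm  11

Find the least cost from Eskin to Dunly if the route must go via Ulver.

$31

Best Eskin to Ulver: Eskin → Ulver costing 5
Best Ulver to Dunly: Ulver → Varne → Linby → Dunly costing 26
Total via Ulver: 5 + 26 = $31.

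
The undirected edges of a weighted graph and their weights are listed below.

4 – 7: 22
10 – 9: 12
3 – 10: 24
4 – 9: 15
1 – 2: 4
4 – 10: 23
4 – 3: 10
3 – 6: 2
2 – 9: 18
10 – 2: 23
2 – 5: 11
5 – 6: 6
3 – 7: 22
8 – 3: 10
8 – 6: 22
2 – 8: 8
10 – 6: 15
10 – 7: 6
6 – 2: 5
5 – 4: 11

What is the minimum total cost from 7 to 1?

30

Compare a few routes:
7 - 10 - 9 - 2 - 1: 6+12+18+4 = 40
7 - 10 - 2 - 1: 6+23+4 = 33
7 - 10 - 6 - 2 - 1: 6+15+5+4 = 30
7 - 3 - 6 - 2 - 1: 22+2+5+4 = 33
Cheapest is 7 - 10 - 6 - 2 - 1 at 30.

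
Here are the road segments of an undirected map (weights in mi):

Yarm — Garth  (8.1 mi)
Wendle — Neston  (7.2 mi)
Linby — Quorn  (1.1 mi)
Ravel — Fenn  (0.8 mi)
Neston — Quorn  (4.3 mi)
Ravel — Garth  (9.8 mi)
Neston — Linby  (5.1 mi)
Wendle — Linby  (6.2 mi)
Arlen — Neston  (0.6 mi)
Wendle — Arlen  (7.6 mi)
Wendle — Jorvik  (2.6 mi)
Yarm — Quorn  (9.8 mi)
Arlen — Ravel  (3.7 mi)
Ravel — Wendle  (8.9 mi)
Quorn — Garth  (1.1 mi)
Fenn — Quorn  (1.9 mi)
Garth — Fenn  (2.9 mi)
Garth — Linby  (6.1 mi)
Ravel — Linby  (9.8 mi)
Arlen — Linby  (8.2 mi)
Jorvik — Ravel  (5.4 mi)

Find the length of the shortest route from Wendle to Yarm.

16.5 mi

Compare a few routes:
Wendle–Linby–Quorn–Yarm: 6.2+1.1+9.8 = 17.1
Wendle–Linby–Quorn–Garth–Yarm: 6.2+1.1+1.1+8.1 = 16.5
Cheapest is Wendle–Linby–Quorn–Garth–Yarm at 16.5 mi.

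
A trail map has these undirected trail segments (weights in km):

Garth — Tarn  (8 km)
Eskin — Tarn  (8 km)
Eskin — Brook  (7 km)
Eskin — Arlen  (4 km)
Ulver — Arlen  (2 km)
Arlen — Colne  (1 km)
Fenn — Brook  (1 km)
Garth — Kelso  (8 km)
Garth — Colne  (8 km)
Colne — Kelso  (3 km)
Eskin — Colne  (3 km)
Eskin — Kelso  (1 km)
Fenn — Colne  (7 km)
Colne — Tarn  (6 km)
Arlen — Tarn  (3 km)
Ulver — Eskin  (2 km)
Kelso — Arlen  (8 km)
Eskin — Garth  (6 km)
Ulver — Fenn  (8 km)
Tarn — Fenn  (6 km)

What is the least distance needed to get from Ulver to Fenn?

8 km

Running Dijkstra from Ulver:
Ulver: 0
Eskin: 2  (via Ulver)
Arlen: 2  (via Ulver)
Colne: 3  (via Arlen)
Kelso: 3  (via Eskin)
Tarn: 5  (via Arlen)
Fenn: 8  (via Ulver)
Shortest route: Ulver → Fenn = 8 km.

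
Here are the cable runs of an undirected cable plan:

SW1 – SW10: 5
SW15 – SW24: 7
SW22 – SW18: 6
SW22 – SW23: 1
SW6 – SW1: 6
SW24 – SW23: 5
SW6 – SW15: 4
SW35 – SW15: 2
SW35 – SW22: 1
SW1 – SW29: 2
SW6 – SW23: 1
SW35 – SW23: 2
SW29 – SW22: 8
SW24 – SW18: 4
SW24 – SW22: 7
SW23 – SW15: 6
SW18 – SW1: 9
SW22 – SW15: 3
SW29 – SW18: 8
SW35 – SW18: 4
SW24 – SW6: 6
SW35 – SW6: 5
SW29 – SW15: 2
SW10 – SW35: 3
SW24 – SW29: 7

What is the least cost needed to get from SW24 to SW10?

Shortest distances from SW24:
SW24: 0
SW18: 4  (via SW24)
SW23: 5  (via SW24)
SW22: 6  (via SW23)
SW6: 6  (via SW24)
SW15: 7  (via SW24)
SW35: 7  (via SW23)
SW29: 7  (via SW24)
SW1: 9  (via SW29)
SW10: 10  (via SW35)
Shortest route: SW24–SW23–SW35–SW10 = 10.

10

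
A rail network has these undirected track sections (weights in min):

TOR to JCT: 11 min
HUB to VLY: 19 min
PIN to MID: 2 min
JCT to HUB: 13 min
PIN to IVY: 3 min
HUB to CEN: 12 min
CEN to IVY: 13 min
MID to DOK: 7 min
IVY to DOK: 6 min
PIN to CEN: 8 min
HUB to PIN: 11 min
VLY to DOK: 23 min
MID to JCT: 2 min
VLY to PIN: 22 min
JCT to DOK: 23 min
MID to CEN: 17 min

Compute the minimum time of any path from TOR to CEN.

23 min

Candidate routes:
TOR → JCT → MID → CEN: 11+2+17 = 30
TOR → JCT → MID → PIN → CEN: 11+2+2+8 = 23
TOR → JCT → MID → PIN → IVY → CEN: 11+2+2+3+13 = 31
Cheapest is TOR → JCT → MID → PIN → CEN at 23 min.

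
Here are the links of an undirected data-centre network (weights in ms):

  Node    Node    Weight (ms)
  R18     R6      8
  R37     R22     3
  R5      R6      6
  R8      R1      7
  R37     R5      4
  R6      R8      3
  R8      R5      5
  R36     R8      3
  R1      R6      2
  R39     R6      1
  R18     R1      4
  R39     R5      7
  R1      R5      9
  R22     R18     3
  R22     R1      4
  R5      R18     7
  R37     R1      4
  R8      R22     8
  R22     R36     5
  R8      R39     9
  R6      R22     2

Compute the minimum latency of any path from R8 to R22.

5 ms

Candidate routes:
R8 → R22: 8 = 8
R8 → R6 → R22: 3+2 = 5
R8 → R6 → R1 → R22: 3+2+4 = 9
R8 → R36 → R22: 3+5 = 8
The minimum is 5 ms via R8 → R6 → R22.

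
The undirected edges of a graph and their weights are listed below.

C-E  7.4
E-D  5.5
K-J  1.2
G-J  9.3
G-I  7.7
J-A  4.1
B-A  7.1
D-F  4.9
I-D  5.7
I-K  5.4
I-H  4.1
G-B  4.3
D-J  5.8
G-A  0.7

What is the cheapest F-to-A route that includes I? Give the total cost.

19

Shortest F→I: F → D → I = 10.6
Shortest I→A: I → G → A = 8.4
Total via I: 10.6 + 8.4 = 19.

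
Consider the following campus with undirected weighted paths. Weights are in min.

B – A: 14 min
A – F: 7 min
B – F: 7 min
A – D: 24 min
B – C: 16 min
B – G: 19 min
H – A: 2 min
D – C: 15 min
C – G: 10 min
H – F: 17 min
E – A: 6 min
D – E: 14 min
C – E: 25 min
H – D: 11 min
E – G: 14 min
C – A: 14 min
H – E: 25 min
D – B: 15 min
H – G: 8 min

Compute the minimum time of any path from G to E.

14 min

Enumerating some paths:
G–E: 14 = 14
G–H–A–E: 8+2+6 = 16
G–C–A–E: 10+14+6 = 30
Cheapest is G–E at 14 min.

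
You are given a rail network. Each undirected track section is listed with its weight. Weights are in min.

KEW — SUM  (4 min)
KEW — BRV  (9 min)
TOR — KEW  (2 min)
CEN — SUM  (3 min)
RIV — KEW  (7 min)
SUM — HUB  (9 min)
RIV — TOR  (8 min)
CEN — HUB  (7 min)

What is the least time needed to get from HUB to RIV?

20 min

Settle nodes by increasing distance from HUB:
HUB: 0
CEN: 7  (via HUB)
SUM: 9  (via HUB)
KEW: 13  (via SUM)
TOR: 15  (via KEW)
RIV: 20  (via KEW)
Shortest route: HUB → SUM → KEW → RIV = 20 min.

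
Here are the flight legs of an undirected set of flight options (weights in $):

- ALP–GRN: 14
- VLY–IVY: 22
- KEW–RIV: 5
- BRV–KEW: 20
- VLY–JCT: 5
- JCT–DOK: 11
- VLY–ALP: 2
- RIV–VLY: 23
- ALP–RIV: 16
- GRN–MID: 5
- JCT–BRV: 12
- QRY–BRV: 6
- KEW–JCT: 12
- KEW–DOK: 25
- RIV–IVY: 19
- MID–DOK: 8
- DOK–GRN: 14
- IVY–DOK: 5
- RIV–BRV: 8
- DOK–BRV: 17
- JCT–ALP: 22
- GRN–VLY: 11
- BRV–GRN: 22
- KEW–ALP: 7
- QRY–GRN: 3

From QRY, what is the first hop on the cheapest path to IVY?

GRN

Compare a few routes:
QRY - GRN - MID - DOK - IVY: 3+5+8+5 = 21
QRY - GRN - DOK - IVY: 3+14+5 = 22
QRY - BRV - DOK - IVY: 6+17+5 = 28
The minimum is $21 via QRY - GRN - MID - DOK - IVY.
So from QRY the first move is to GRN.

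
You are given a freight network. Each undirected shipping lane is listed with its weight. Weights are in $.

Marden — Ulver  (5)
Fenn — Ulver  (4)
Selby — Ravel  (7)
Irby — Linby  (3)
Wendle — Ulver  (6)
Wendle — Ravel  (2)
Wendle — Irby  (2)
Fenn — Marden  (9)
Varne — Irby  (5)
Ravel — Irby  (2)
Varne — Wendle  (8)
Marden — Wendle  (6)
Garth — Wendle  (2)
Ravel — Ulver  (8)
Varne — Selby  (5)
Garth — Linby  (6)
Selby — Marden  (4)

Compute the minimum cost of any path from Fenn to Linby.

$15

Compare a few routes:
Fenn–Ulver–Wendle–Irby–Linby: 4+6+2+3 = 15
Fenn–Ulver–Ravel–Irby–Linby: 4+8+2+3 = 17
The minimum is $15 via Fenn–Ulver–Wendle–Irby–Linby.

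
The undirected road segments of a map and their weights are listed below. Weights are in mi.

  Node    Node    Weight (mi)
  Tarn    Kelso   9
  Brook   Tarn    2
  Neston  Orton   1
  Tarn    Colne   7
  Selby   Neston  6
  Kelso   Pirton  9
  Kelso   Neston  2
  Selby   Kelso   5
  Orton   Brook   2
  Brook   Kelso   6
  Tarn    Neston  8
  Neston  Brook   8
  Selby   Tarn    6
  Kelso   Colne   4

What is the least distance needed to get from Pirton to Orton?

12 mi

Candidate routes:
Pirton - Kelso - Neston - Brook - Orton: 9+2+8+2 = 21
Pirton - Kelso - Brook - Orton: 9+6+2 = 17
Pirton - Kelso - Selby - Neston - Orton: 9+5+6+1 = 21
Pirton - Kelso - Neston - Orton: 9+2+1 = 12
The minimum is 12 mi via Pirton - Kelso - Neston - Orton.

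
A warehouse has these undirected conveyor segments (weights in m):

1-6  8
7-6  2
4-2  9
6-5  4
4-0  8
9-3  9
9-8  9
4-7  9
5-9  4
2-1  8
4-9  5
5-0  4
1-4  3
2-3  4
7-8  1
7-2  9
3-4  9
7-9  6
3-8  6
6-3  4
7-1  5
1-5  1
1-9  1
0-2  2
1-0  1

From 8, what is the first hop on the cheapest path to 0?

7

Candidate routes:
8–7–1–5–0: 1+5+1+4 = 11
8–7–6–5–1–0: 1+2+4+1+1 = 9
8–7–1–0: 1+5+1 = 7
8–7–9–1–0: 1+6+1+1 = 9
The minimum is 7 m via 8–7–1–0.
So from 8 the first move is to 7.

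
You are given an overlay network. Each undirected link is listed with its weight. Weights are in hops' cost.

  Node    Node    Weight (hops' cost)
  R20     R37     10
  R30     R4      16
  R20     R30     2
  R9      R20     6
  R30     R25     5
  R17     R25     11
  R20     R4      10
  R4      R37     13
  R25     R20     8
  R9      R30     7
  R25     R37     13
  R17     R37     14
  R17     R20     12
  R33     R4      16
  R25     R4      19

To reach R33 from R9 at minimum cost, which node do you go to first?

Candidate routes:
R9 - R20 - R4 - R33: 6+10+16 = 32
R9 - R30 - R20 - R4 - R33: 7+2+10+16 = 35
The minimum is 32 hops' cost via R9 - R20 - R4 - R33.
So from R9 the first move is to R20.

R20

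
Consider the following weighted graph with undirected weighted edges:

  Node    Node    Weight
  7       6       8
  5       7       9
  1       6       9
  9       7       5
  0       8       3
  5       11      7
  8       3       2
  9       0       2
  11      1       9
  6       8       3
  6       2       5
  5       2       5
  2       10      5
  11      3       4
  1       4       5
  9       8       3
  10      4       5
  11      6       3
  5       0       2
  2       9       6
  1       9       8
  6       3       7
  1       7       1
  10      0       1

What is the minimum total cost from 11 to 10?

Candidate routes:
11–6–8–0–10: 3+3+3+1 = 10
11–6–2–10: 3+5+5 = 13
11–6–8–9–0–10: 3+3+3+2+1 = 12
11–3–8–9–0–10: 4+2+3+2+1 = 12
The minimum is 10 via 11–6–8–0–10.

10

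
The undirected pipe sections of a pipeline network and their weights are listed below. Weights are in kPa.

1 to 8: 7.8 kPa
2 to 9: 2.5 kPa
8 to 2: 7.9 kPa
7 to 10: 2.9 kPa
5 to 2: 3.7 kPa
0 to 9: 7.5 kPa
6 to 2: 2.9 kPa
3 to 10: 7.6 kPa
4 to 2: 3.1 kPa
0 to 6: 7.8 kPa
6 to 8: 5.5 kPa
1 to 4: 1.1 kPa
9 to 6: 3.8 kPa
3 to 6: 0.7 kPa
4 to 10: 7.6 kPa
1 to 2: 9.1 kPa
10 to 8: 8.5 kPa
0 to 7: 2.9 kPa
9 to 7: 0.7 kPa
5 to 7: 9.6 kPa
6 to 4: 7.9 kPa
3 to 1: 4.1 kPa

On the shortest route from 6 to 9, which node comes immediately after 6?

Compare a few routes:
6–2–9: 2.9+2.5 = 5.4
6–9: 3.8 = 3.8
Cheapest is 6–9 at 3.8 kPa.
So from 6 the first move is to 9.

9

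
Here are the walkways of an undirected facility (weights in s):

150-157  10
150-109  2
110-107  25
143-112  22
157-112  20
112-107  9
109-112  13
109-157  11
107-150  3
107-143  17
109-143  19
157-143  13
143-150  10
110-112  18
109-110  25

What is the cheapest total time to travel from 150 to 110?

27 s

Candidate routes:
150 - 109 - 110: 2+25 = 27
150 - 107 - 110: 3+25 = 28
Cheapest is 150 - 109 - 110 at 27 s.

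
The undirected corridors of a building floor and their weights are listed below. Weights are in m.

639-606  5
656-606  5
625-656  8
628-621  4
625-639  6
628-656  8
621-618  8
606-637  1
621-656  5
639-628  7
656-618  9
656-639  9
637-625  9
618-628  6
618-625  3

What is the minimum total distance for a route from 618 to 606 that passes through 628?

18 m

Best 618 to 628: 618–628 costing 6
Shortest 628→606: 628–639–606 = 12
Total via 628: 6 + 12 = 18 m.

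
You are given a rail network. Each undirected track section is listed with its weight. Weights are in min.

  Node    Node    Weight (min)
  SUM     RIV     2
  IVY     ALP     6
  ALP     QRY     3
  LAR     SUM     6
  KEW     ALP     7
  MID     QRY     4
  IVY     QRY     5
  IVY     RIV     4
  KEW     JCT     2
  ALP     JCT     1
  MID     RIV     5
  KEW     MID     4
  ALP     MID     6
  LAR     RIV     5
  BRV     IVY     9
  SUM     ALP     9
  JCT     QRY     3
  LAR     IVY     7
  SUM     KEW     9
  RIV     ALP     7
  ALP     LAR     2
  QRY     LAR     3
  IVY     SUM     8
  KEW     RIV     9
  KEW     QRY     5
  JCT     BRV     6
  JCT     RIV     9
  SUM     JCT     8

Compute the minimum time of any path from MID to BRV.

12 min

Running Dijkstra from MID:
MID: 0
KEW: 4  (via MID)
QRY: 4  (via MID)
RIV: 5  (via MID)
JCT: 6  (via KEW)
ALP: 6  (via MID)
LAR: 7  (via QRY)
SUM: 7  (via RIV)
IVY: 9  (via QRY)
BRV: 12  (via JCT)
Shortest route: MID–KEW–JCT–BRV = 12 min.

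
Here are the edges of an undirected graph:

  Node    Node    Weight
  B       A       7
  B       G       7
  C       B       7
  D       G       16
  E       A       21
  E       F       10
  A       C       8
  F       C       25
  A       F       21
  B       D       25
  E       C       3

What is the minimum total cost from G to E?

Shortest distances from G:
G: 0
B: 7  (via G)
A: 14  (via B)
C: 14  (via B)
D: 16  (via G)
E: 17  (via C)
Shortest route: G → B → C → E = 17.

17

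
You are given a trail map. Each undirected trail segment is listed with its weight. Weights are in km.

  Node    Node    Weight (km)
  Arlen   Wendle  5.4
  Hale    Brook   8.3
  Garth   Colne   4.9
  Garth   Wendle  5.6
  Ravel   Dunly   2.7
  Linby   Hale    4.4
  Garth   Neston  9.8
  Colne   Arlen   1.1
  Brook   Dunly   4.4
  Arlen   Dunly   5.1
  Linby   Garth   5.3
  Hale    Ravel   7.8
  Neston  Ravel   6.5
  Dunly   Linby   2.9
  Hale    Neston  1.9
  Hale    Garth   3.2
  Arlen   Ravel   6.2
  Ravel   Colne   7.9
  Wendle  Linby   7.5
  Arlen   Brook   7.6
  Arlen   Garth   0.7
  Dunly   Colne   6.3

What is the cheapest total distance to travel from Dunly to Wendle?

10.4 km

Running Dijkstra from Dunly:
Dunly: 0
Ravel: 2.7  (via Dunly)
Linby: 2.9  (via Dunly)
Brook: 4.4  (via Dunly)
Arlen: 5.1  (via Dunly)
Garth: 5.8  (via Arlen)
Colne: 6.2  (via Arlen)
Hale: 7.3  (via Linby)
Neston: 9.2  (via Ravel)
Wendle: 10.4  (via Linby)
Shortest route: Dunly → Linby → Wendle = 10.4 km.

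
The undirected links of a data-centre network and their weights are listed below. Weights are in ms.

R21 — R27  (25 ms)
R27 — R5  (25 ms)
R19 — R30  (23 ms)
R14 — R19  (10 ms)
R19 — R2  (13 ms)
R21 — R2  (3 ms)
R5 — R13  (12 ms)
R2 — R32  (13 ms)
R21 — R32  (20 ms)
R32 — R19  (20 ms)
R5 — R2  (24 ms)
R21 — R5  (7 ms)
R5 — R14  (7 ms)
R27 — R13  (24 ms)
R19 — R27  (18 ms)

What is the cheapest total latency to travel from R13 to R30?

Running Dijkstra from R13:
R13: 0
R5: 12  (via R13)
R14: 19  (via R5)
R21: 19  (via R5)
R2: 22  (via R21)
R27: 24  (via R13)
R19: 29  (via R14)
R32: 35  (via R2)
R30: 52  (via R19)
Shortest route: R13–R5–R14–R19–R30 = 52 ms.

52 ms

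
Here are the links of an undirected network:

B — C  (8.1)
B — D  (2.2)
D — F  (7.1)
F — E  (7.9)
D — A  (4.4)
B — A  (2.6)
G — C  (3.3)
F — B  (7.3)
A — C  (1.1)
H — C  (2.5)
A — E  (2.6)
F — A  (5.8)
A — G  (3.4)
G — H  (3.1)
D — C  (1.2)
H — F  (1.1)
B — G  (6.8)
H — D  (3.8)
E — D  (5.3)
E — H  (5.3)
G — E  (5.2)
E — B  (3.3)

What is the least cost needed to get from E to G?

5.2

Settle nodes by increasing distance from E:
E: 0
A: 2.6  (via E)
B: 3.3  (via E)
C: 3.7  (via A)
D: 4.9  (via C)
G: 5.2  (via E)
Shortest route: E → G = 5.2.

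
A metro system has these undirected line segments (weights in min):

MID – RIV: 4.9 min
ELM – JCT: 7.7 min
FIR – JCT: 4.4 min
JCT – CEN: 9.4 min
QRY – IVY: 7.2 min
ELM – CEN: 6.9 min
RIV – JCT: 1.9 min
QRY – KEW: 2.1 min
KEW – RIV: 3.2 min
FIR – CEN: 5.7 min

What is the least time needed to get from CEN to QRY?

Enumerating some paths:
CEN → ELM → JCT → RIV → KEW → QRY: 6.9+7.7+1.9+3.2+2.1 = 21.8
CEN → JCT → RIV → KEW → QRY: 9.4+1.9+3.2+2.1 = 16.6
CEN → FIR → JCT → RIV → KEW → QRY: 5.7+4.4+1.9+3.2+2.1 = 17.3
The minimum is 16.6 min via CEN → JCT → RIV → KEW → QRY.

16.6 min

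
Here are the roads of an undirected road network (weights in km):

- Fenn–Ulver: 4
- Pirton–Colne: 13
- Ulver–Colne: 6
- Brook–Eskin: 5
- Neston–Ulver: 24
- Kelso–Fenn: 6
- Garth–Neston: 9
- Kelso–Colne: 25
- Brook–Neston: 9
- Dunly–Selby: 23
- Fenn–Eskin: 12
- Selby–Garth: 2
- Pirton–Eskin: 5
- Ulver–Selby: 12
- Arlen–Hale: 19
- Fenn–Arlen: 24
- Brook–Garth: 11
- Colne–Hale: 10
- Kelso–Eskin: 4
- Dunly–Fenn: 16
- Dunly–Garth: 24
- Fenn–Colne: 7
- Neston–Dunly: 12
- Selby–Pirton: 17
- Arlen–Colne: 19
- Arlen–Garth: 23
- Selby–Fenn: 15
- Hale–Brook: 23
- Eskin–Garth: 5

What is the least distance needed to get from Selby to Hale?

28 km

Settle nodes by increasing distance from Selby:
Selby: 0
Garth: 2  (via Selby)
Eskin: 7  (via Garth)
Neston: 11  (via Garth)
Kelso: 11  (via Eskin)
Brook: 12  (via Eskin)
Pirton: 12  (via Eskin)
Ulver: 12  (via Selby)
Fenn: 15  (via Selby)
Colne: 18  (via Ulver)
Dunly: 23  (via Selby)
Arlen: 25  (via Garth)
Hale: 28  (via Colne)
Shortest route: Selby–Ulver–Colne–Hale = 28 km.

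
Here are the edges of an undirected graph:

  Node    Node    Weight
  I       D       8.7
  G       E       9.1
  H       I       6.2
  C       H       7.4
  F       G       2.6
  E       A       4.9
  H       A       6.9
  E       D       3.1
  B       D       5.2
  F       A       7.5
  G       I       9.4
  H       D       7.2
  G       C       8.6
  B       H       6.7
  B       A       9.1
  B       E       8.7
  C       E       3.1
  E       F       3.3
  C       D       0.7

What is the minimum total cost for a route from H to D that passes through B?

11.9

Shortest H→B: H → B = 6.7
Best B to D: B → D costing 5.2
Total via B: 6.7 + 5.2 = 11.9.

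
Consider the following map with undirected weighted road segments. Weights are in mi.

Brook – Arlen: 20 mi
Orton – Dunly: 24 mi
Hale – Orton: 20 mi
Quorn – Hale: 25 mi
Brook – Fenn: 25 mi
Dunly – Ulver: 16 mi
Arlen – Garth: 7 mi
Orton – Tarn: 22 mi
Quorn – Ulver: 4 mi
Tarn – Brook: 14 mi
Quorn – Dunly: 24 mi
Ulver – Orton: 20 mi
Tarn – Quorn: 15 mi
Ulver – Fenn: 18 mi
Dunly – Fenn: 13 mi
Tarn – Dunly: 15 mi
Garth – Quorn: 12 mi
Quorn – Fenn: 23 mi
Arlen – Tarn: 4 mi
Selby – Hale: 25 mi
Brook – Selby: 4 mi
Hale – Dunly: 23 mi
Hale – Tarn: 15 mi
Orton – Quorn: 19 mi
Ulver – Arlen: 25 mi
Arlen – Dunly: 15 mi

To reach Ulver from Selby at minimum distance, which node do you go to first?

Enumerating some paths:
Selby → Brook → Tarn → Arlen → Ulver: 4+14+4+25 = 47
Selby → Brook → Tarn → Arlen → Garth → Quorn → Ulver: 4+14+4+7+12+4 = 45
Selby → Brook → Tarn → Quorn → Ulver: 4+14+15+4 = 37
The minimum is 37 mi via Selby → Brook → Tarn → Quorn → Ulver.
So from Selby the first move is to Brook.

Brook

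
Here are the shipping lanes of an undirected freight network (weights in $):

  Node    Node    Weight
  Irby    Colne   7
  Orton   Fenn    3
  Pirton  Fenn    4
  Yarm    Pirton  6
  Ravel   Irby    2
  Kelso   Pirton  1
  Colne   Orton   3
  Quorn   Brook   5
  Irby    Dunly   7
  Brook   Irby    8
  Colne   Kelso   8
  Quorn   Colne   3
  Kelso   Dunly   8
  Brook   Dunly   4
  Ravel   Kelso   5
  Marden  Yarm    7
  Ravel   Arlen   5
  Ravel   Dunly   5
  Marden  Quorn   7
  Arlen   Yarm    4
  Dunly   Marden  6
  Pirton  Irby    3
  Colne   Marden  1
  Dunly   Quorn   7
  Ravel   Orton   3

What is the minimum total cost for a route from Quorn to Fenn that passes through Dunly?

Shortest Quorn→Dunly: Quorn–Dunly = 7
Best Dunly to Fenn: Dunly–Ravel–Orton–Fenn costing 11
Total via Dunly: 7 + 11 = $18.

$18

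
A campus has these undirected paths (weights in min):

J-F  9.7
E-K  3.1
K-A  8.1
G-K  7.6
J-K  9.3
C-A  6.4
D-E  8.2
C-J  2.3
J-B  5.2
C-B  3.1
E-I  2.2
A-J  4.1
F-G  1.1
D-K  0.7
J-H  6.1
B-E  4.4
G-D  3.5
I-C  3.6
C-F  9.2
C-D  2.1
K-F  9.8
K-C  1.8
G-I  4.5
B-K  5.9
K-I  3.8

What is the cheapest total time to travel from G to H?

14 min

Settle nodes by increasing distance from G:
G: 0
F: 1.1  (via G)
D: 3.5  (via G)
K: 4.2  (via D)
I: 4.5  (via G)
C: 5.6  (via D)
E: 6.7  (via I)
J: 7.9  (via C)
B: 8.7  (via C)
A: 12  (via C)
H: 14  (via J)
Shortest route: G–D–C–J–H = 14 min.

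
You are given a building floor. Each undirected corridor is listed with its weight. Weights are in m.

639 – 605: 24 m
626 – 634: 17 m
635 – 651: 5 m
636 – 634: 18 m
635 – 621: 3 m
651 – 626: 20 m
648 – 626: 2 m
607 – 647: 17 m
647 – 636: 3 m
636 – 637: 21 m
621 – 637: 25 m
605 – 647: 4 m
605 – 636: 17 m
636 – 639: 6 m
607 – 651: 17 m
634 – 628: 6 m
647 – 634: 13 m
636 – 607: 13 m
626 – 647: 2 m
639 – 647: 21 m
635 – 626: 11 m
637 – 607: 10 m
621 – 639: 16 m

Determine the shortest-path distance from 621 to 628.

Settle nodes by increasing distance from 621:
621: 0
635: 3  (via 621)
651: 8  (via 635)
626: 14  (via 635)
647: 16  (via 626)
639: 16  (via 621)
648: 16  (via 626)
636: 19  (via 647)
605: 20  (via 647)
607: 25  (via 651)
637: 25  (via 621)
634: 29  (via 647)
628: 35  (via 634)
Shortest route: 621 → 635 → 626 → 647 → 634 → 628 = 35 m.

35 m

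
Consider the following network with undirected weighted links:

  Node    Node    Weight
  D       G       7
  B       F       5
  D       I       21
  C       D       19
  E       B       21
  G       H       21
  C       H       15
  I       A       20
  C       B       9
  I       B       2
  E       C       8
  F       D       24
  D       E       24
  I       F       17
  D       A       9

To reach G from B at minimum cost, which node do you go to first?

Candidate routes:
B - I - D - G: 2+21+7 = 30
B - I - A - D - G: 2+20+9+7 = 38
B - C - D - G: 9+19+7 = 35
B - F - D - G: 5+24+7 = 36
The minimum is 30 via B - I - D - G.
So from B the first move is to I.

I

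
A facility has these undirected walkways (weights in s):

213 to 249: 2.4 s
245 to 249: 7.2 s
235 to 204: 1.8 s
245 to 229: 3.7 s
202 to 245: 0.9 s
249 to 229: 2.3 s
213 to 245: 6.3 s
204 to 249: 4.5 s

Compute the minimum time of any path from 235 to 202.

13.2 s

Running Dijkstra from 235:
235: 0
204: 1.8  (via 235)
249: 6.3  (via 204)
229: 8.6  (via 249)
213: 8.7  (via 249)
245: 12.3  (via 229)
202: 13.2  (via 245)
Shortest route: 235 → 204 → 249 → 229 → 245 → 202 = 13.2 s.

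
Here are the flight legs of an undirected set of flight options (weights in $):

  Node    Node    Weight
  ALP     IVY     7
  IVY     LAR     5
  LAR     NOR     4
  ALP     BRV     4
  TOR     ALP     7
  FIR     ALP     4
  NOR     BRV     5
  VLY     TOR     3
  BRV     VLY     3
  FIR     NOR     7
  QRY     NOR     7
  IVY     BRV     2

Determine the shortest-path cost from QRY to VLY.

Enumerating some paths:
QRY–NOR–FIR–ALP–BRV–VLY: 7+7+4+4+3 = 25
QRY–NOR–BRV–VLY: 7+5+3 = 15
QRY–NOR–LAR–IVY–BRV–VLY: 7+4+5+2+3 = 21
Cheapest is QRY–NOR–BRV–VLY at $15.

$15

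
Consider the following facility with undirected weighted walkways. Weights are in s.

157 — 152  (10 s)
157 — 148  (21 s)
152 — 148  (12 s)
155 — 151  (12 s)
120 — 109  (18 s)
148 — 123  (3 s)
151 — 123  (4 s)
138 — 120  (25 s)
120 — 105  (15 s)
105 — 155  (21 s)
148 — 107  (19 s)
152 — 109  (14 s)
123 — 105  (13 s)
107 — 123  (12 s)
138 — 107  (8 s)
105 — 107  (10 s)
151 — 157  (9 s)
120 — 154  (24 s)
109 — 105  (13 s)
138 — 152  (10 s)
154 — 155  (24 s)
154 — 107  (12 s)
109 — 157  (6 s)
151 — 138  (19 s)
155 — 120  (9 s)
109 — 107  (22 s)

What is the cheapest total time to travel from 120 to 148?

Compare a few routes:
120 - 105 - 123 - 148: 15+13+3 = 31
120 - 109 - 157 - 151 - 123 - 148: 18+6+9+4+3 = 40
120 - 155 - 151 - 123 - 148: 9+12+4+3 = 28
120 - 105 - 107 - 123 - 148: 15+10+12+3 = 40
Cheapest is 120 - 155 - 151 - 123 - 148 at 28 s.

28 s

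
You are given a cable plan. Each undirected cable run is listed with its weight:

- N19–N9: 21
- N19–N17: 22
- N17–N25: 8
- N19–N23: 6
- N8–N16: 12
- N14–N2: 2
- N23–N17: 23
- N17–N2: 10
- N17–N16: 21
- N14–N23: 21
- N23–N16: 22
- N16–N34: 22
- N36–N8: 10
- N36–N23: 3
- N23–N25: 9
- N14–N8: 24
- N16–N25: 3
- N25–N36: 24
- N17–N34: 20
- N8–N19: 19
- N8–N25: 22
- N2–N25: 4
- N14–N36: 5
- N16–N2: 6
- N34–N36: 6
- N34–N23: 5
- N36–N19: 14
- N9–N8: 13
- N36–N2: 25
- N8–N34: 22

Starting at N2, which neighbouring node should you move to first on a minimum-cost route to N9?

Compare a few routes:
N2 → N16 → N8 → N9: 6+12+13 = 31
N2 → N14 → N36 → N8 → N9: 2+5+10+13 = 30
Cheapest is N2 → N14 → N36 → N8 → N9 at 30.
So from N2 the first move is to N14.

N14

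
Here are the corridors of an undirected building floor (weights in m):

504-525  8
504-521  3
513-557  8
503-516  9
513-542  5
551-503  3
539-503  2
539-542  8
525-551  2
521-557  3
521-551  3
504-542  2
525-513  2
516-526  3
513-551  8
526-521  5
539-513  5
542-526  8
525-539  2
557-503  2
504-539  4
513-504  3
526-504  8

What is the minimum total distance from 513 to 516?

14 m

Shortest distances from 513:
513: 0
525: 2  (via 513)
504: 3  (via 513)
539: 4  (via 525)
551: 4  (via 525)
542: 5  (via 513)
521: 6  (via 504)
503: 6  (via 539)
557: 8  (via 513)
526: 11  (via 504)
516: 14  (via 526)
Shortest route: 513–504–526–516 = 14 m.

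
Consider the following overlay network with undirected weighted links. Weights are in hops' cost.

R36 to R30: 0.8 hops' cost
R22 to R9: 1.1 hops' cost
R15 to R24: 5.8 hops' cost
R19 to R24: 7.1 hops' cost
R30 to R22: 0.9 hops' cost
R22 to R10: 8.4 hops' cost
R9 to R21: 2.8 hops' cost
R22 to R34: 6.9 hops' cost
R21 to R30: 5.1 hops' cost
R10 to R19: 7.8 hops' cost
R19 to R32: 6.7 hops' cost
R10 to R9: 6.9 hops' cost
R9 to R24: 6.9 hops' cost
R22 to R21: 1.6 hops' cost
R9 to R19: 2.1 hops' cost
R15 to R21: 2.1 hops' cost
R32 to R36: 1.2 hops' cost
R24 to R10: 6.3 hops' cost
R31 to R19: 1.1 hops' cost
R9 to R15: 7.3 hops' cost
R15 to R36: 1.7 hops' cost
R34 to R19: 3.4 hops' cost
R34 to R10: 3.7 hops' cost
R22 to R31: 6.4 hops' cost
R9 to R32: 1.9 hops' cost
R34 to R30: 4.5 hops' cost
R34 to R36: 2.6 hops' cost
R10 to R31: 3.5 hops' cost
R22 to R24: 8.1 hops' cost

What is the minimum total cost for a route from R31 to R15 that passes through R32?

Best R31 to R32: R31–R19–R9–R32 costing 5.1
Shortest R32→R15: R32–R36–R15 = 2.9
Total via R32: 5.1 + 2.9 = 8 hops' cost.

8 hops' cost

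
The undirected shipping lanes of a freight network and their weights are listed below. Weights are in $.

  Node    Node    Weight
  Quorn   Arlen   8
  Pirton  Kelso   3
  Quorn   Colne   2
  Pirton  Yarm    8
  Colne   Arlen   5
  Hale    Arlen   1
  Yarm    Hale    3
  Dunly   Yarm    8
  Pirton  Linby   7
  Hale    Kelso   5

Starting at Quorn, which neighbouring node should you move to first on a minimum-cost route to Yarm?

Colne

Enumerating some paths:
Quorn → Arlen → Hale → Yarm: 8+1+3 = 12
Quorn → Colne → Arlen → Hale → Yarm: 2+5+1+3 = 11
The minimum is $11 via Quorn → Colne → Arlen → Hale → Yarm.
So from Quorn the first move is to Colne.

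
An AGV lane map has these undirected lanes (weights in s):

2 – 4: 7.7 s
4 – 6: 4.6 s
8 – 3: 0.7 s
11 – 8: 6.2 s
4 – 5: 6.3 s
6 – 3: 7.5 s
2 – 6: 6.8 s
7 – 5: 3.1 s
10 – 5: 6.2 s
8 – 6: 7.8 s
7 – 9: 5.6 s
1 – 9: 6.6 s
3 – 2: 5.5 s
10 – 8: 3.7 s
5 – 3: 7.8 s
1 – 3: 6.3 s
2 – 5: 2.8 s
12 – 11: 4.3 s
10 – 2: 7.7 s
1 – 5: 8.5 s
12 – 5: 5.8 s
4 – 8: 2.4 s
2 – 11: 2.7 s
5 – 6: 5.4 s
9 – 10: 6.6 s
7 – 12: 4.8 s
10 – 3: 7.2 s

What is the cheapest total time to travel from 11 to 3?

Enumerating some paths:
11–8–3: 6.2+0.7 = 6.9
11–2–5–3: 2.7+2.8+7.8 = 13.3
11–2–3: 2.7+5.5 = 8.2
Cheapest is 11–8–3 at 6.9 s.

6.9 s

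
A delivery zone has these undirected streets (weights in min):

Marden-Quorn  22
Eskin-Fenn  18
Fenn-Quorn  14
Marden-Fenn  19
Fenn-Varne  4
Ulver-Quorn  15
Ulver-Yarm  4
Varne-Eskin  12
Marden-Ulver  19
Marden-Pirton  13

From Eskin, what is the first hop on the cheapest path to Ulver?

Varne

Compare a few routes:
Eskin - Fenn - Quorn - Ulver: 18+14+15 = 47
Eskin - Varne - Fenn - Quorn - Ulver: 12+4+14+15 = 45
The minimum is 45 min via Eskin - Varne - Fenn - Quorn - Ulver.
So from Eskin the first move is to Varne.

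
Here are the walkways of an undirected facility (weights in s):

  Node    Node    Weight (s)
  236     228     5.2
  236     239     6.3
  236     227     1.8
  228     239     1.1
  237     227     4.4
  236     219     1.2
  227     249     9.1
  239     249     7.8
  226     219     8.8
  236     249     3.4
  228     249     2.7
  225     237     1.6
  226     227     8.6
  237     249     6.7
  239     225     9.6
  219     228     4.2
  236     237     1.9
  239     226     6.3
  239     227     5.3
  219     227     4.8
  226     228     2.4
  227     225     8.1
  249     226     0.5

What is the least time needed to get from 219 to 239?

Candidate routes:
219 → 236 → 228 → 239: 1.2+5.2+1.1 = 7.5
219 → 236 → 239: 1.2+6.3 = 7.5
219 → 236 → 227 → 239: 1.2+1.8+5.3 = 8.3
219 → 228 → 239: 4.2+1.1 = 5.3
The minimum is 5.3 s via 219 → 228 → 239.

5.3 s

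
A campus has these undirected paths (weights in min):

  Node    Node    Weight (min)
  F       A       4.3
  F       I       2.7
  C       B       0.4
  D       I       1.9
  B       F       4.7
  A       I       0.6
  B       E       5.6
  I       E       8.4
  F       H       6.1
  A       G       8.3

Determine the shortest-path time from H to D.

Candidate routes:
H - F - I - D: 6.1+2.7+1.9 = 10.7
H - F - A - I - D: 6.1+4.3+0.6+1.9 = 12.9
H - F - B - E - I - D: 6.1+4.7+5.6+8.4+1.9 = 26.7
Cheapest is H - F - I - D at 10.7 min.

10.7 min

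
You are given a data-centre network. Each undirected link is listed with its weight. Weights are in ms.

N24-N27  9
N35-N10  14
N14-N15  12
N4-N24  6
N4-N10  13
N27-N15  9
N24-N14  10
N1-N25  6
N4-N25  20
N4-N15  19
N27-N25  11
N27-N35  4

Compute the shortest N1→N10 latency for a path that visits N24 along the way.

Best N1 to N24: N1–N25–N27–N24 costing 26
Shortest N24→N10: N24–N4–N10 = 19
Total via N24: 26 + 19 = 45 ms.

45 ms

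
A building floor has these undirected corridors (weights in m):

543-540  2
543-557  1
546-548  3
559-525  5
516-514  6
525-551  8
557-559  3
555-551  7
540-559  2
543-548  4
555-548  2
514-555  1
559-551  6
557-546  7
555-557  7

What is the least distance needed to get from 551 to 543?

10 m

Shortest distances from 551:
551: 0
559: 6  (via 551)
555: 7  (via 551)
525: 8  (via 551)
540: 8  (via 559)
514: 8  (via 555)
557: 9  (via 559)
548: 9  (via 555)
543: 10  (via 540)
Shortest route: 551–559–540–543 = 10 m.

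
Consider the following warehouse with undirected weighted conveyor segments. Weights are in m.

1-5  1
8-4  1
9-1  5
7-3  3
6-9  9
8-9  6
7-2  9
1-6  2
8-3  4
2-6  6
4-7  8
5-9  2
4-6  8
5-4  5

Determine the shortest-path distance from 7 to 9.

Settle nodes by increasing distance from 7:
7: 0
3: 3  (via 7)
8: 7  (via 3)
4: 8  (via 7)
2: 9  (via 7)
5: 13  (via 4)
9: 13  (via 8)
Shortest route: 7 → 3 → 8 → 9 = 13 m.

13 m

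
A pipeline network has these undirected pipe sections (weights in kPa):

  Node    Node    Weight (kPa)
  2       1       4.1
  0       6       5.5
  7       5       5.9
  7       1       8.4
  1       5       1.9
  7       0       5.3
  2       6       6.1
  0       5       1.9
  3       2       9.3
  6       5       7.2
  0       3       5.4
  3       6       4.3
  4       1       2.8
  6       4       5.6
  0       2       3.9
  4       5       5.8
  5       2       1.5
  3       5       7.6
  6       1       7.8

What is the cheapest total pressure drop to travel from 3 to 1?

9.2 kPa

Running Dijkstra from 3:
3: 0
6: 4.3  (via 3)
0: 5.4  (via 3)
5: 7.3  (via 0)
2: 8.8  (via 5)
1: 9.2  (via 5)
Shortest route: 3–0–5–1 = 9.2 kPa.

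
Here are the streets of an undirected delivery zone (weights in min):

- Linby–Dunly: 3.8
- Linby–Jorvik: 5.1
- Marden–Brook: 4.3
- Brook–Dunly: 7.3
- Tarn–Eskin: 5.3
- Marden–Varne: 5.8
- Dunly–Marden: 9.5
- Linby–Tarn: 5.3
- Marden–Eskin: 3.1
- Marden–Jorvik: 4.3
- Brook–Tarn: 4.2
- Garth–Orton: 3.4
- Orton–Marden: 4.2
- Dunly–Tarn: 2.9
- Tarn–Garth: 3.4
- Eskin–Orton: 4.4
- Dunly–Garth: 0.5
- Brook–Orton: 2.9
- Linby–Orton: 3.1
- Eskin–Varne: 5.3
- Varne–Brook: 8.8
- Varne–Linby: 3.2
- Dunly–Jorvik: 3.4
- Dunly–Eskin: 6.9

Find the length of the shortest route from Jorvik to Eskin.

7.4 min

Running Dijkstra from Jorvik:
Jorvik: 0
Dunly: 3.4  (via Jorvik)
Garth: 3.9  (via Dunly)
Marden: 4.3  (via Jorvik)
Linby: 5.1  (via Jorvik)
Tarn: 6.3  (via Dunly)
Orton: 7.3  (via Garth)
Eskin: 7.4  (via Marden)
Shortest route: Jorvik–Marden–Eskin = 7.4 min.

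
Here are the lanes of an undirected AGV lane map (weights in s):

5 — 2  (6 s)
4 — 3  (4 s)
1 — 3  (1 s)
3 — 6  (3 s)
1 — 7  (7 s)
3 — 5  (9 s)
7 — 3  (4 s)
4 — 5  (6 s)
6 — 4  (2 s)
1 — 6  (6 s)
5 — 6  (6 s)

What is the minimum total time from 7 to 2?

19 s

Enumerating some paths:
7–3–5–2: 4+9+6 = 19
7–3–4–5–2: 4+4+6+6 = 20
Cheapest is 7–3–5–2 at 19 s.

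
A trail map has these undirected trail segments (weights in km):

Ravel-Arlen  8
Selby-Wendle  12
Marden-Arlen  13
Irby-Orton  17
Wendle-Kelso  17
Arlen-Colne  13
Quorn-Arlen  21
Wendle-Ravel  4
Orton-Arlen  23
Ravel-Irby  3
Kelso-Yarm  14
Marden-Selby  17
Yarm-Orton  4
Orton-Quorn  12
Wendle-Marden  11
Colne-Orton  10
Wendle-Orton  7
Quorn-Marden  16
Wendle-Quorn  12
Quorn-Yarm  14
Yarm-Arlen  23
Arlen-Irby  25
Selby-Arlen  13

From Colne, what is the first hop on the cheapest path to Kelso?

Compare a few routes:
Colne - Orton - Yarm - Kelso: 10+4+14 = 28
Colne - Arlen - Ravel - Wendle - Kelso: 13+8+4+17 = 42
Colne - Orton - Wendle - Kelso: 10+7+17 = 34
Cheapest is Colne - Orton - Yarm - Kelso at 28 km.
So from Colne the first move is to Orton.

Orton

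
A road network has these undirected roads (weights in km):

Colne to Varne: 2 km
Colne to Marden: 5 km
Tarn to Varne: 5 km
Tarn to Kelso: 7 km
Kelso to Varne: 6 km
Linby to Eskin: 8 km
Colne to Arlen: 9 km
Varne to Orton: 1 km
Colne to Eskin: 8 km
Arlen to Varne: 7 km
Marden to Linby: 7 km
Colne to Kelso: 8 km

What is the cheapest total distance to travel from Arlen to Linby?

21 km

Settle nodes by increasing distance from Arlen:
Arlen: 0
Varne: 7  (via Arlen)
Orton: 8  (via Varne)
Colne: 9  (via Arlen)
Tarn: 12  (via Varne)
Kelso: 13  (via Varne)
Marden: 14  (via Colne)
Eskin: 17  (via Colne)
Linby: 21  (via Marden)
Shortest route: Arlen–Colne–Marden–Linby = 21 km.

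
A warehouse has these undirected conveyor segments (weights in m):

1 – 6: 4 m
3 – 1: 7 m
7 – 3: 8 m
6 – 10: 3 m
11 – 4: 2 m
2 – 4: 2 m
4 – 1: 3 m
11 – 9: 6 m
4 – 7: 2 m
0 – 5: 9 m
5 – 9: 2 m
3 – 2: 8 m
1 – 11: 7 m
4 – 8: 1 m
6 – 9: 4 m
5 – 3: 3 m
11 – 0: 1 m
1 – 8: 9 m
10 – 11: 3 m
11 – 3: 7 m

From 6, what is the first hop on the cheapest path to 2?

Candidate routes:
6 → 1 → 4 → 2: 4+3+2 = 9
6 → 10 → 11 → 4 → 2: 3+3+2+2 = 10
The minimum is 9 m via 6 → 1 → 4 → 2.
So from 6 the first move is to 1.

1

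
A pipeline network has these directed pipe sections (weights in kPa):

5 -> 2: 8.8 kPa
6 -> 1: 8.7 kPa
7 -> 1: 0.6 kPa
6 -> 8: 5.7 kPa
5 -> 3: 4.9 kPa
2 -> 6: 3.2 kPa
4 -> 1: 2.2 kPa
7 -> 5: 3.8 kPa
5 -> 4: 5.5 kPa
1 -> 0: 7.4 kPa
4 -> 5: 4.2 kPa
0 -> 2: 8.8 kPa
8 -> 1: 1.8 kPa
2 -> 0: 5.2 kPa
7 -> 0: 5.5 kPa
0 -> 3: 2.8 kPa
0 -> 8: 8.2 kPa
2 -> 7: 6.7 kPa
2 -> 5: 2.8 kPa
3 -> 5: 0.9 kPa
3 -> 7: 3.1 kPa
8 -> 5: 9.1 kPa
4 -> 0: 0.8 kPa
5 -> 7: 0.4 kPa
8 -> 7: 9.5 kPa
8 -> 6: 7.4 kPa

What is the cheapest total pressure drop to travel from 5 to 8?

14.1 kPa

Compare a few routes:
5 - 7 - 1 - 0 - 8: 0.4+0.6+7.4+8.2 = 16.6
5 - 7 - 0 - 8: 0.4+5.5+8.2 = 14.1
5 - 4 - 0 - 8: 5.5+0.8+8.2 = 14.5
The minimum is 14.1 kPa via 5 - 7 - 0 - 8.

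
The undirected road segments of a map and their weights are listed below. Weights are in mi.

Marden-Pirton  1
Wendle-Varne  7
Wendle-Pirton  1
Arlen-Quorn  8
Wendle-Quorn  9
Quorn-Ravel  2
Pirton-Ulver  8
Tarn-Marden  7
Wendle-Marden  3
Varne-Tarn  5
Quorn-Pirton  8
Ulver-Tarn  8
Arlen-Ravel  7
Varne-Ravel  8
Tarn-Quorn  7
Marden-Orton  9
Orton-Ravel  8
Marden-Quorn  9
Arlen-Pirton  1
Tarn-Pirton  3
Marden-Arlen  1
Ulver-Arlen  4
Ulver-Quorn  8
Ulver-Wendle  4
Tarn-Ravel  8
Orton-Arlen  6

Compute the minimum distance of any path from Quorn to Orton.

Enumerating some paths:
Quorn - Ravel - Orton: 2+8 = 10
Quorn - Arlen - Orton: 8+6 = 14
Quorn - Pirton - Arlen - Orton: 8+1+6 = 15
Quorn - Ravel - Arlen - Orton: 2+7+6 = 15
Cheapest is Quorn - Ravel - Orton at 10 mi.

10 mi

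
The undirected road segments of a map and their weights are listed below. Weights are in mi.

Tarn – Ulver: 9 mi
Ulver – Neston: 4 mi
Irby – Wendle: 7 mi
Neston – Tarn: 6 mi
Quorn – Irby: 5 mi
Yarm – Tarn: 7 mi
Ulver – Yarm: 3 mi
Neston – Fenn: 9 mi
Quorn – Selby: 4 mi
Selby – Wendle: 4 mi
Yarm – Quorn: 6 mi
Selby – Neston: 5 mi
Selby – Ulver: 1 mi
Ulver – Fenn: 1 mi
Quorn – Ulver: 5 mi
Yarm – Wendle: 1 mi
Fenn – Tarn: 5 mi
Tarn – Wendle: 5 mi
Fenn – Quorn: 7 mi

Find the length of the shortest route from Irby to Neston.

Running Dijkstra from Irby:
Irby: 0
Quorn: 5  (via Irby)
Wendle: 7  (via Irby)
Yarm: 8  (via Wendle)
Selby: 9  (via Quorn)
Ulver: 10  (via Quorn)
Fenn: 11  (via Ulver)
Tarn: 12  (via Wendle)
Neston: 14  (via Selby)
Shortest route: Irby → Quorn → Selby → Neston = 14 mi.

14 mi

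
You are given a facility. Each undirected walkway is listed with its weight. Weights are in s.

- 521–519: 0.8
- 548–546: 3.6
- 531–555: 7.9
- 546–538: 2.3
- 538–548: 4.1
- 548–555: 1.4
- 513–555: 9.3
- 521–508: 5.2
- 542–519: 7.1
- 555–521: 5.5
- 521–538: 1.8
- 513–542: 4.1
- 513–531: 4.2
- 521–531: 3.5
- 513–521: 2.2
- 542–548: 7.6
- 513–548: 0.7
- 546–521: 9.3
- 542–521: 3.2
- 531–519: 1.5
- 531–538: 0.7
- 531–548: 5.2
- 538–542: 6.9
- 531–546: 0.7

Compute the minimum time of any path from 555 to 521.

Running Dijkstra from 555:
555: 0
548: 1.4  (via 555)
513: 2.1  (via 548)
521: 4.3  (via 513)
Shortest route: 555 → 548 → 513 → 521 = 4.3 s.

4.3 s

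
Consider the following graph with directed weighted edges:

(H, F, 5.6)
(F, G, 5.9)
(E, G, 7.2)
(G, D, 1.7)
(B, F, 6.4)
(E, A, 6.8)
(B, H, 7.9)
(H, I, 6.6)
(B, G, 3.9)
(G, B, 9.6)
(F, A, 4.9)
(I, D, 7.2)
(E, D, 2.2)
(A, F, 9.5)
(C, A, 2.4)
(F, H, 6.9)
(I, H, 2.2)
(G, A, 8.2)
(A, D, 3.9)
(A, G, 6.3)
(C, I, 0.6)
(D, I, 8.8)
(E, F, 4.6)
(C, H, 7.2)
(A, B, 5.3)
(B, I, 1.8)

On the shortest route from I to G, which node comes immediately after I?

Enumerating some paths:
I–H–F–G: 2.2+5.6+5.9 = 13.7
I–H–F–A–G: 2.2+5.6+4.9+6.3 = 19
I–H–F–A–B–G: 2.2+5.6+4.9+5.3+3.9 = 21.9
Cheapest is I–H–F–G at 13.7.
So from I the first move is to H.

H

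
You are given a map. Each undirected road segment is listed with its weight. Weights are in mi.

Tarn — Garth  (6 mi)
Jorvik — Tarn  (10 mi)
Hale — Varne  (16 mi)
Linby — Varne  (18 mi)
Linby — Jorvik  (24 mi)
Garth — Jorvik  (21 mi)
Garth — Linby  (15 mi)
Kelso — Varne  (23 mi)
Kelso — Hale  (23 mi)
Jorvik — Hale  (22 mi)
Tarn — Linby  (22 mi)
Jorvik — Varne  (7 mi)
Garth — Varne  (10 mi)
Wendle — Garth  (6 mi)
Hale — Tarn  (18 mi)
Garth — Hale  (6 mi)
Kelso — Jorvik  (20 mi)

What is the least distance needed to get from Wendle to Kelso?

35 mi

Candidate routes:
Wendle–Garth–Varne–Kelso: 6+10+23 = 39
Wendle–Garth–Hale–Kelso: 6+6+23 = 35
The minimum is 35 mi via Wendle–Garth–Hale–Kelso.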